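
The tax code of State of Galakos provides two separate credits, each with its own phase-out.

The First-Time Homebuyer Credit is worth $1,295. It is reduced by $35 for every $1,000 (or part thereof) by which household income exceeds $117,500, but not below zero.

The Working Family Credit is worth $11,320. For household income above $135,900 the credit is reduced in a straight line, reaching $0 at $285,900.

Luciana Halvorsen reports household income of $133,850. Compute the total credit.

First-Time Homebuyer Credit: income exceeds $117,500 by $16,350, which is 17 full-or-partial $1,000 increments; reduction = 17 × $35 = $595, leaving $700.
Working Family Credit: $133,850 is at or below the $135,900 threshold, so the full $11,320 applies.
Total: $700 + $11,320 = $12,020.

$12,020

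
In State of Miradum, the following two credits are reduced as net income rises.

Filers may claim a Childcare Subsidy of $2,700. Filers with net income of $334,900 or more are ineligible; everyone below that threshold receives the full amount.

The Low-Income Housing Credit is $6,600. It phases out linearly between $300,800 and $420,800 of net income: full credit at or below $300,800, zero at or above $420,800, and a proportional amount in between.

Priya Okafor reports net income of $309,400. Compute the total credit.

$8,827

Childcare Subsidy: $309,400 is below the $334,900 cutoff, so the full $2,700 applies.
Low-Income Housing Credit: $309,400 is $8,600 into a $120,000 phase-out range, leaving 111,400/120,000 of the credit: $6,600 × 111,400/120,000 = $6,127.
Total: $2,700 + $6,127 = $8,827.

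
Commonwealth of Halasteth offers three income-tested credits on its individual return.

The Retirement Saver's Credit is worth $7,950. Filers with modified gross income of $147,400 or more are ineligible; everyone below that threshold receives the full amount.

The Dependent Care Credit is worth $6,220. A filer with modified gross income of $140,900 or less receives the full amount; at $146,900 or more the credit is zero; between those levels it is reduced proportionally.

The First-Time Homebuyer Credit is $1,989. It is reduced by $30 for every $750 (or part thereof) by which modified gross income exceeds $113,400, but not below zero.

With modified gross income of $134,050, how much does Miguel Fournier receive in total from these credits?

Retirement Saver's Credit: $134,050 is below the $147,400 cutoff, so the full $7,950 applies.
Dependent Care Credit: $134,050 is at or below the $140,900 threshold, so the full $6,220 applies.
First-Time Homebuyer Credit: income exceeds $113,400 by $20,650, which is 28 full-or-partial $750 increments; reduction = 28 × $30 = $840, leaving $1,149.
Total: $7,950 + $6,220 + $1,149 = $15,319.

$15,319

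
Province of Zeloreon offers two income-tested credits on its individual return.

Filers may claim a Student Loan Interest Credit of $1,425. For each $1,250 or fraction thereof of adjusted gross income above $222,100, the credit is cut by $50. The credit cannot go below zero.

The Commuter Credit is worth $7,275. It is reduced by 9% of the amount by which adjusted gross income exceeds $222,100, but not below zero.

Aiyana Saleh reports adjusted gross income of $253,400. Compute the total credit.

Student Loan Interest Credit: income exceeds $222,100 by $31,300, which is 26 full-or-partial $1,250 increments; reduction = 26 × $50 = $1,300, leaving $125.
Commuter Credit: 9% of the $31,300 excess over $222,100 is $2,817; credit = $7,275 − $2,817 = $4,458.
Total: $125 + $4,458 = $4,583.

$4,583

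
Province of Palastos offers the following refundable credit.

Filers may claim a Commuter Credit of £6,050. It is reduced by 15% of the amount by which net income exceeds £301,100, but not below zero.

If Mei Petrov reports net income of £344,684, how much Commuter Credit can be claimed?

Commuter Credit: 15% of the £43,584 excess over £301,100 is £6,537.60 ≥ base, so the credit is £0.

£0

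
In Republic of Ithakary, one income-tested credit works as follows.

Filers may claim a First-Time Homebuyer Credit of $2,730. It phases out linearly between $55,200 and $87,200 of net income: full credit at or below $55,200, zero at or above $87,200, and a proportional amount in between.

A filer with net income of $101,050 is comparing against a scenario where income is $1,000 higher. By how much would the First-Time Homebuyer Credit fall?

$0

At $101,050 — $101,050 is at or above $87,200, so the credit is $0.
At $102,050 — $102,050 is at or above $87,200, so the credit is $0.
Lost: $0 − $0 = $0.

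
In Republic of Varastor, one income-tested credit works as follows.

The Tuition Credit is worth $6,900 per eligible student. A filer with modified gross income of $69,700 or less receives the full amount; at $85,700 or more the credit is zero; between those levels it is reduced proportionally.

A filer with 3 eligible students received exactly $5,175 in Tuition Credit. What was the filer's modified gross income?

$81,700

Full credit = 3 × $6,900 = $20,700.
$5,175 is 5,175/20,700 of the full $20,700, so 15,525/20,700 of the $16,000 range has been used: income = $69,700 + $16,000 × 15,525/20,700 = $81,700.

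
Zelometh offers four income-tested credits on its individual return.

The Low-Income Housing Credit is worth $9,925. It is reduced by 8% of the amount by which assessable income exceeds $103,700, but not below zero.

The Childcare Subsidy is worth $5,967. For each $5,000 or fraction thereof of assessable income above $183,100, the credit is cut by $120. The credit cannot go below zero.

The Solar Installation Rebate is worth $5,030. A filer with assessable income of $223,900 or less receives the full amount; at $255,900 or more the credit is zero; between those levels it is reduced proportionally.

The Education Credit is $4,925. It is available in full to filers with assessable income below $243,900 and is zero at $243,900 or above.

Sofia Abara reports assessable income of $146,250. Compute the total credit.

Low-Income Housing Credit: 8% of the $42,550 excess over $103,700 is $3,404; credit = $9,925 − $3,404 = $6,521.
Childcare Subsidy: $146,250 is at or below the $183,100 threshold, so the full $5,967 applies.
Solar Installation Rebate: $146,250 is at or below the $223,900 threshold, so the full $5,030 applies.
Education Credit: $146,250 is below the $243,900 cutoff, so the full $4,925 applies.
Total: $6,521 + $5,967 + $5,030 + $4,925 = $22,443.

$22,443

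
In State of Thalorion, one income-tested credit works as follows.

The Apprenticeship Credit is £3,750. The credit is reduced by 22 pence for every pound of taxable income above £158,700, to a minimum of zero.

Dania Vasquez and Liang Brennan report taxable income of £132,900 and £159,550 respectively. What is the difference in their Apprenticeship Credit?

Dania (£132,900): Apprenticeship Credit: £132,900 is at or below the £158,700 threshold, so the full £3,750 applies.
Liang (£159,550): Apprenticeship Credit: 22% of the £850 excess over £158,700 is £187; credit = £3,750 − £187 = £3,563.
Difference: |£3,750 − £3,563| = £187.

£187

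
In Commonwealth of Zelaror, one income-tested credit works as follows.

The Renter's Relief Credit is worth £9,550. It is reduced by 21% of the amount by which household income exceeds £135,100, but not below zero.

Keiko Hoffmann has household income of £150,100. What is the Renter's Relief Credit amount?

Renter's Relief Credit: 21% of the £15,000 excess over £135,100 is £3,150; credit = £9,550 − £3,150 = £6,400.

£6,400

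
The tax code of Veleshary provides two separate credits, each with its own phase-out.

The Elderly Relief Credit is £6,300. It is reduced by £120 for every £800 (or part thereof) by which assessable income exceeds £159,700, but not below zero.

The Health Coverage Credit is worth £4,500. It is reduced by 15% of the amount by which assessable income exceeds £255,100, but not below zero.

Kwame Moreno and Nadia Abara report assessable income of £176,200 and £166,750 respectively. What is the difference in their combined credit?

Kwame (£176,200): Elderly Relief Credit: income exceeds £159,700 by £16,500, which is 21 full-or-partial £800 increments; reduction = 21 × £120 = £2,520, leaving £3,780. Health Coverage Credit: £176,200 is at or below the £255,100 threshold, so the full £4,500 applies. total £3,780 + £4,500 = £8,280
Nadia (£166,750): Elderly Relief Credit: income exceeds £159,700 by £7,050, which is 9 full-or-partial £800 increments; reduction = 9 × £120 = £1,080, leaving £5,220. Health Coverage Credit: £166,750 is at or below the £255,100 threshold, so the full £4,500 applies. total £5,220 + £4,500 = £9,720
Difference: |£8,280 − £9,720| = £1,440.

£1,440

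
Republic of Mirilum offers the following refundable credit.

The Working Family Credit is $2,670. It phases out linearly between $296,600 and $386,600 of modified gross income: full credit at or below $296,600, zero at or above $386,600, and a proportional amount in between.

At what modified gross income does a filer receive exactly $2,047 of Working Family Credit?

$2,047 is 2,047/2,670 of the full $2,670, so 623/2,670 of the $90,000 range has been used: income = $296,600 + $90,000 × 623/2,670 = $317,600.

$317,600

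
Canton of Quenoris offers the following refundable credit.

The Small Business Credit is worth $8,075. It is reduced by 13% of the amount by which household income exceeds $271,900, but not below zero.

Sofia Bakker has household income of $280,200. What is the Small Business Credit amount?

Small Business Credit: 13% of the $8,300 excess over $271,900 is $1,079; credit = $8,075 − $1,079 = $6,996.

$6,996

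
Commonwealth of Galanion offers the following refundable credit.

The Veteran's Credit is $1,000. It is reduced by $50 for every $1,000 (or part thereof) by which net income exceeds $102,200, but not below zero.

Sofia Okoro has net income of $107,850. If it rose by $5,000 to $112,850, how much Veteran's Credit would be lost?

At $107,850 — income exceeds $102,200 by $5,650, which is 6 full-or-partial $1,000 increments; reduction = 6 × $50 = $300, leaving $700.
At $112,850 — income exceeds $102,200 by $10,650, which is 11 full-or-partial $1,000 increments; reduction = 11 × $50 = $550, leaving $450.
Lost: $700 − $450 = $250.

$250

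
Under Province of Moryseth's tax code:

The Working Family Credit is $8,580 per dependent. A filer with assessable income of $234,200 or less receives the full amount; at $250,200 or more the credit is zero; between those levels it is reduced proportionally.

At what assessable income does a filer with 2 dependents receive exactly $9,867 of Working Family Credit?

$241,000

Full credit = 2 × $8,580 = $17,160.
$9,867 is 9,867/17,160 of the full $17,160, so 7,293/17,160 of the $16,000 range has been used: income = $234,200 + $16,000 × 7,293/17,160 = $241,000.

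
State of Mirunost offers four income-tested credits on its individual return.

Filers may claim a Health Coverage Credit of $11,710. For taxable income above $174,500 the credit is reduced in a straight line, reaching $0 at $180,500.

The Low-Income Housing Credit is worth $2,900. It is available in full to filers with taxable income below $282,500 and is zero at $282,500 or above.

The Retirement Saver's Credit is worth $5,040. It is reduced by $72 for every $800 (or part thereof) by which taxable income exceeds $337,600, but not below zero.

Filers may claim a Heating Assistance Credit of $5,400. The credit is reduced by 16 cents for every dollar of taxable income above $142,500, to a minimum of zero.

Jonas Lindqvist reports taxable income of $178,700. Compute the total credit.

$11,453

Health Coverage Credit: $178,700 is $4,200 into a $6,000 phase-out range, leaving 1,800/6,000 of the credit: $11,710 × 1,800/6,000 = $3,513.
Low-Income Housing Credit: $178,700 is below the $282,500 cutoff, so the full $2,900 applies.
Retirement Saver's Credit: $178,700 is at or below the $337,600 threshold, so the full $5,040 applies.
Heating Assistance Credit: 16% of the $36,200 excess over $142,500 is $5,792 ≥ base, so the credit is $0.
Total: $3,513 + $2,900 + $5,040 + $0 = $11,453.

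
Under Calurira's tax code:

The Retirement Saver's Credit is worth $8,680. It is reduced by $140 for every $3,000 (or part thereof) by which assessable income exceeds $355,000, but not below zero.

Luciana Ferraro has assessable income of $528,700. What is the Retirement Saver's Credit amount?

Retirement Saver's Credit: income exceeds $355,000 by $173,700, which is 58 full-or-partial $3,000 increments; reduction = 58 × $140 = $8,120, leaving $560.

$560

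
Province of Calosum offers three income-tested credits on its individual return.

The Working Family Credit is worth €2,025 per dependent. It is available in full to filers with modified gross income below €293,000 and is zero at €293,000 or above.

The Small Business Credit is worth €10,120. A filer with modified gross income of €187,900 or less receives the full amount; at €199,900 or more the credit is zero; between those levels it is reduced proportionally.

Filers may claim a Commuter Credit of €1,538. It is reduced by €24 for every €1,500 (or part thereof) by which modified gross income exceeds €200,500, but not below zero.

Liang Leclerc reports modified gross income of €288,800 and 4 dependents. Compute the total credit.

€8,222

Working Family Credit: base = 4 × €2,025 = €8,100. €288,800 is below the €293,000 cutoff, so the full €8,100 applies.
Small Business Credit: €288,800 is at or above €199,900, so the credit is €0.
Commuter Credit: income exceeds €200,500 by €88,300, which is 59 full-or-partial €1,500 increments; reduction = 59 × €24 = €1,416, leaving €122.
Total: €8,100 + €0 + €122 = €8,222.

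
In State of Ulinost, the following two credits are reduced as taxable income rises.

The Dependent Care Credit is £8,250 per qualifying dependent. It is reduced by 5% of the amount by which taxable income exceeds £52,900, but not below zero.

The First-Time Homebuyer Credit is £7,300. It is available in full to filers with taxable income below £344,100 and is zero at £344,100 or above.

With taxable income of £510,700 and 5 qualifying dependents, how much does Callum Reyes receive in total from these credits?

Dependent Care Credit: base = 5 × £8,250 = £41,250. 5% of the £457,800 excess over £52,900 is £22,890; credit = £41,250 − £22,890 = £18,360.
First-Time Homebuyer Credit: £510,700 meets or exceeds the £344,100 cutoff, so the credit is £0.
Total: £18,360 + £0 = £18,360.

£18,360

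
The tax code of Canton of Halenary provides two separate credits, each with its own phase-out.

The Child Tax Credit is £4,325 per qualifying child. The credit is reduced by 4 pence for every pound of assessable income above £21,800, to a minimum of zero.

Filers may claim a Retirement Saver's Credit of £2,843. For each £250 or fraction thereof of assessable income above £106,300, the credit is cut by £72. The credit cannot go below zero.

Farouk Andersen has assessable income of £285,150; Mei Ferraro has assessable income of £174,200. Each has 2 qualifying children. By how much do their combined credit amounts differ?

£2,554

Farouk (£285,150): Child Tax Credit: base = 2 × £4,325 = £8,650. 4% of the £263,350 excess over £21,800 is £10,534 ≥ base, so the credit is £0. Retirement Saver's Credit: income exceeds £106,300 by £178,850 → 716 increments × £72 = £51,552 ≥ base, so the credit is £0. total £0 + £0 = £0
Mei (£174,200): Child Tax Credit: base = 2 × £4,325 = £8,650. 4% of the £152,400 excess over £21,800 is £6,096; credit = £8,650 − £6,096 = £2,554. Retirement Saver's Credit: income exceeds £106,300 by £67,900 → 272 increments × £72 = £19,584 ≥ base, so the credit is £0. total £2,554 + £0 = £2,554
Difference: |£0 − £2,554| = £2,554.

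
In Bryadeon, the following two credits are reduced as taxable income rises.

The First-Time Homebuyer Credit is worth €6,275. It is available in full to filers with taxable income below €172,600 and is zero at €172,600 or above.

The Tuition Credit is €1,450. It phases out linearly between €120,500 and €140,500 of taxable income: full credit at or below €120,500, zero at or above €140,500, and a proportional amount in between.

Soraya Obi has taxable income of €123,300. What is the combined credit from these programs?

€7,522

First-Time Homebuyer Credit: €123,300 is below the €172,600 cutoff, so the full €6,275 applies.
Tuition Credit: €123,300 is €2,800 into a €20,000 phase-out range, leaving 17,200/20,000 of the credit: €1,450 × 17,200/20,000 = €1,247.
Total: €6,275 + €1,247 = €7,522.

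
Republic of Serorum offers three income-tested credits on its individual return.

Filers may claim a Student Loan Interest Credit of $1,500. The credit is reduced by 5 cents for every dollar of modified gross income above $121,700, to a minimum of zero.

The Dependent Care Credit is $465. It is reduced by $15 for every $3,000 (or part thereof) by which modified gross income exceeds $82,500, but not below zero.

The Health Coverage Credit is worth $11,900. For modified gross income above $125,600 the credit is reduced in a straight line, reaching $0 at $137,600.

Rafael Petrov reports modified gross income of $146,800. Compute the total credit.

$380

Student Loan Interest Credit: 5% of the $25,100 excess over $121,700 is $1,255; credit = $1,500 − $1,255 = $245.
Dependent Care Credit: income exceeds $82,500 by $64,300, which is 22 full-or-partial $3,000 increments; reduction = 22 × $15 = $330, leaving $135.
Health Coverage Credit: $146,800 is at or above $137,600, so the credit is $0.
Total: $245 + $135 + $0 = $380.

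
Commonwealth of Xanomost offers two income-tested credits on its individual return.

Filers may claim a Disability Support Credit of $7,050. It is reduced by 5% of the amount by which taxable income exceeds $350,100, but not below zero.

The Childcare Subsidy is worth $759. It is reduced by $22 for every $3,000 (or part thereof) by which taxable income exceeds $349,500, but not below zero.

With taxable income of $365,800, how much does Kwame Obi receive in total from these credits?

$6,892

Disability Support Credit: 5% of the $15,700 excess over $350,100 is $785; credit = $7,050 − $785 = $6,265.
Childcare Subsidy: income exceeds $349,500 by $16,300, which is 6 full-or-partial $3,000 increments; reduction = 6 × $22 = $132, leaving $627.
Total: $6,265 + $627 = $6,892.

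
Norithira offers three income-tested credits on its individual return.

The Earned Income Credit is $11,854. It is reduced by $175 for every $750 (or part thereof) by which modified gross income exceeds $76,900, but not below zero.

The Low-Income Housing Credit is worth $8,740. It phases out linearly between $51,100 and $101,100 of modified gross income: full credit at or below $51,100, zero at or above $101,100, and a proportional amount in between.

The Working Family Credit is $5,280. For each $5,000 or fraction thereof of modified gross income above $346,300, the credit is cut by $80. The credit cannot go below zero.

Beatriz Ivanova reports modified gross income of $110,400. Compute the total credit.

Earned Income Credit: income exceeds $76,900 by $33,500, which is 45 full-or-partial $750 increments; reduction = 45 × $175 = $7,875, leaving $3,979.
Low-Income Housing Credit: $110,400 is at or above $101,100, so the credit is $0.
Working Family Credit: $110,400 is at or below the $346,300 threshold, so the full $5,280 applies.
Total: $3,979 + $0 + $5,280 = $9,259.

$9,259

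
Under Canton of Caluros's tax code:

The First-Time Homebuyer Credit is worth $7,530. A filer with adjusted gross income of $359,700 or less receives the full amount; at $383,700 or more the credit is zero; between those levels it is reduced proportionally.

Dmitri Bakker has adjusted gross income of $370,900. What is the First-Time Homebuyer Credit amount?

First-Time Homebuyer Credit: $370,900 is $11,200 into a $24,000 phase-out range, leaving 12,800/24,000 of the credit: $7,530 × 12,800/24,000 = $4,016.

$4,016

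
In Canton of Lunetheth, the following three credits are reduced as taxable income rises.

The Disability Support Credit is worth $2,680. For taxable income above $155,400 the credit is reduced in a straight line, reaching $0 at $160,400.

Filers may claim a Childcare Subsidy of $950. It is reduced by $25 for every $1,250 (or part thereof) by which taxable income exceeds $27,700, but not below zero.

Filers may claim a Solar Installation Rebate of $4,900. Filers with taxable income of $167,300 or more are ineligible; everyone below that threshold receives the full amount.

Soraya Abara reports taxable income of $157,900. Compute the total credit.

$6,240

Disability Support Credit: $157,900 is $2,500 into a $5,000 phase-out range, leaving 2,500/5,000 of the credit: $2,680 × 2,500/5,000 = $1,340.
Childcare Subsidy: income exceeds $27,700 by $130,200 → 105 increments × $25 = $2,625 ≥ base, so the credit is $0.
Solar Installation Rebate: $157,900 is below the $167,300 cutoff, so the full $4,900 applies.
Total: $1,340 + $0 + $4,900 = $6,240.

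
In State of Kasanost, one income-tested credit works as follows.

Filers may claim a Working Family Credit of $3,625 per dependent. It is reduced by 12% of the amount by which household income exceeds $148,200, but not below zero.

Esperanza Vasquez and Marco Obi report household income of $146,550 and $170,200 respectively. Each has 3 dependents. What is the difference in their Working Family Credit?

Esperanza ($146,550): Working Family Credit: base = 3 × $3,625 = $10,875. $146,550 is at or below the $148,200 threshold, so the full $10,875 applies.
Marco ($170,200): Working Family Credit: base = 3 × $3,625 = $10,875. 12% of the $22,000 excess over $148,200 is $2,640; credit = $10,875 − $2,640 = $8,235.
Difference: |$10,875 − $8,235| = $2,640.

$2,640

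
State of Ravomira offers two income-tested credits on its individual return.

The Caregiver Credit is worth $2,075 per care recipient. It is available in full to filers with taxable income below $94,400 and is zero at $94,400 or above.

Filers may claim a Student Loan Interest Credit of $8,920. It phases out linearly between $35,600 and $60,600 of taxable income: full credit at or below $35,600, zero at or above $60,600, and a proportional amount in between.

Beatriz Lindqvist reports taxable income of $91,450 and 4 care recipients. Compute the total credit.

Caregiver Credit: base = 4 × $2,075 = $8,300. $91,450 is below the $94,400 cutoff, so the full $8,300 applies.
Student Loan Interest Credit: $91,450 is at or above $60,600, so the credit is $0.
Total: $8,300 + $0 = $8,300.

$8,300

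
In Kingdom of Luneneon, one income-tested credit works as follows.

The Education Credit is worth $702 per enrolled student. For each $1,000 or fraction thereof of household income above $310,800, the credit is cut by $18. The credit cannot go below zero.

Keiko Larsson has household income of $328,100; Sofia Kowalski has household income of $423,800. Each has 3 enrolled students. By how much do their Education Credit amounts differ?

Keiko ($328,100): Education Credit: base = 3 × $702 = $2,106. income exceeds $310,800 by $17,300, which is 18 full-or-partial $1,000 increments; reduction = 18 × $18 = $324, leaving $1,782.
Sofia ($423,800): Education Credit: base = 3 × $702 = $2,106. income exceeds $310,800 by $113,000, which is 113 full-or-partial $1,000 increments; reduction = 113 × $18 = $2,034, leaving $72.
Difference: |$1,782 − $72| = $1,710.

$1,710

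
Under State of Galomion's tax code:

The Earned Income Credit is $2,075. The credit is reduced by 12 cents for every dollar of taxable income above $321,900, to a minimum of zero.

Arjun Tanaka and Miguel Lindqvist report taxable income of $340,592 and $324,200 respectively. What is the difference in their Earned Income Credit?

Arjun ($340,592): Earned Income Credit: 12% of the $18,692 excess over $321,900 is $2,243.04 ≥ base, so the credit is $0.
Miguel ($324,200): Earned Income Credit: 12% of the $2,300 excess over $321,900 is $276; credit = $2,075 − $276 = $1,799.
Difference: |$0 − $1,799| = $1,799.

$1,799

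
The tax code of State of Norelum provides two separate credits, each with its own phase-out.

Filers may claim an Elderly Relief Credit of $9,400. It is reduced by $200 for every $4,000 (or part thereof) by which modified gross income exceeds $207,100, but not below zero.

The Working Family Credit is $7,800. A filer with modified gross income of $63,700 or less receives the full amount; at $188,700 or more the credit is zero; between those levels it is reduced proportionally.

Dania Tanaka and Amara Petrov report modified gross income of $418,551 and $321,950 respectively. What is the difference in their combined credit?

Dania ($418,551): Elderly Relief Credit: income exceeds $207,100 by $211,451 → 53 increments × $200 = $10,600 ≥ base, so the credit is $0. Working Family Credit: $418,551 is at or above $188,700, so the credit is $0. total $0 + $0 = $0
Amara ($321,950): Elderly Relief Credit: income exceeds $207,100 by $114,850, which is 29 full-or-partial $4,000 increments; reduction = 29 × $200 = $5,800, leaving $3,600. Working Family Credit: $321,950 is at or above $188,700, so the credit is $0. total $3,600 + $0 = $3,600
Difference: |$0 − $3,600| = $3,600.

$3,600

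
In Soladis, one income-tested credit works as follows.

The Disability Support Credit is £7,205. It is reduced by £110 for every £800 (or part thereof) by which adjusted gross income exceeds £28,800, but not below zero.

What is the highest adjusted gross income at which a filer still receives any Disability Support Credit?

After 65 increments the reduction is 65 × £110 = £7,150, leaving £55; one more increment wipes it out. Increment 65 ends at excess 65 × £800 = £52,000, so the highest qualifying income is £28,800 + £52,000 = £80,800.

£80,800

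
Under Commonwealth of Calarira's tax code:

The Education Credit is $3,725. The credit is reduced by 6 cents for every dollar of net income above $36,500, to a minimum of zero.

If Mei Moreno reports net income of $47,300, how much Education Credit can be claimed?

$3,077

Education Credit: 6% of the $10,800 excess over $36,500 is $648; credit = $3,725 − $648 = $3,077.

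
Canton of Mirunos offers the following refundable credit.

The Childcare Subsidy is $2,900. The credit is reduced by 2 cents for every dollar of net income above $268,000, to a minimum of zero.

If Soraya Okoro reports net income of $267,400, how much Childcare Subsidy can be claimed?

Childcare Subsidy: $267,400 is at or below the $268,000 threshold, so the full $2,900 applies.

$2,900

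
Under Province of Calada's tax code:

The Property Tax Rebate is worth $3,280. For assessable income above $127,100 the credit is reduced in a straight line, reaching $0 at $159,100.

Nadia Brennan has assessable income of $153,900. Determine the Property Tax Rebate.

Property Tax Rebate: $153,900 is $26,800 into a $32,000 phase-out range, leaving 5,200/32,000 of the credit: $3,280 × 5,200/32,000 = $533.

$533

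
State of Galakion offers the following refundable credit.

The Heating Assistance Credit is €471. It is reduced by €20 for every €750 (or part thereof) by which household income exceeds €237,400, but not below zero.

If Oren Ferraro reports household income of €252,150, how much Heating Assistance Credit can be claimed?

Heating Assistance Credit: income exceeds €237,400 by €14,750, which is 20 full-or-partial €750 increments; reduction = 20 × €20 = €400, leaving €71.

€71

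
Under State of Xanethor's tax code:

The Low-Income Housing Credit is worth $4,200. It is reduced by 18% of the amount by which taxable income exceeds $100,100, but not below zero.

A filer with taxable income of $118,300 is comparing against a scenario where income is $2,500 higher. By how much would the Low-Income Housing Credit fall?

$450

At $118,300 — 18% of the $18,200 excess over $100,100 is $3,276; credit = $4,200 − $3,276 = $924.
At $120,800 — 18% of the $20,700 excess over $100,100 is $3,726; credit = $4,200 − $3,726 = $474.
Lost: $924 − $474 = $450.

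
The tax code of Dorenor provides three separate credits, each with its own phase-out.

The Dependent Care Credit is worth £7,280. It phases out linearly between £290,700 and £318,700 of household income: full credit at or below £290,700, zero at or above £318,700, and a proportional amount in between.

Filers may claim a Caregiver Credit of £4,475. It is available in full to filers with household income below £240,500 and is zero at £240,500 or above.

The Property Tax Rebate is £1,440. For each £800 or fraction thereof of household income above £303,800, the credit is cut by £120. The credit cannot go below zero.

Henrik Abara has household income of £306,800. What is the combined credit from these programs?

Dependent Care Credit: £306,800 is £16,100 into a £28,000 phase-out range, leaving 11,900/28,000 of the credit: £7,280 × 11,900/28,000 = £3,094.
Caregiver Credit: £306,800 meets or exceeds the £240,500 cutoff, so the credit is £0.
Property Tax Rebate: income exceeds £303,800 by £3,000, which is 4 full-or-partial £800 increments; reduction = 4 × £120 = £480, leaving £960.
Total: £3,094 + £0 + £960 = £4,054.

£4,054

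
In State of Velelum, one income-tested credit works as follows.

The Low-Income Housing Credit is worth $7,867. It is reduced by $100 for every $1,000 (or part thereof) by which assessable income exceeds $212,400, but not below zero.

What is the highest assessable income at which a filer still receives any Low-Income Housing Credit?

After 78 increments the reduction is 78 × $100 = $7,800, leaving $67; one more increment wipes it out. Increment 78 ends at excess 78 × $1,000 = $78,000, so the highest qualifying income is $212,400 + $78,000 = $290,400.

$290,400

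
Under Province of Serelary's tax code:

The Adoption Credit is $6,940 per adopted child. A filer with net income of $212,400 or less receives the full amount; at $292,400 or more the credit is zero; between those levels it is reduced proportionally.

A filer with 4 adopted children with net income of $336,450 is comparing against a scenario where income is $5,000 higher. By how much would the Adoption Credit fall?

At $336,450 — base = 4 × $6,940 = $27,760. $336,450 is at or above $292,400, so the credit is $0.
At $341,450 — base = 4 × $6,940 = $27,760. $341,450 is at or above $292,400, so the credit is $0.
Lost: $0 − $0 = $0.

$0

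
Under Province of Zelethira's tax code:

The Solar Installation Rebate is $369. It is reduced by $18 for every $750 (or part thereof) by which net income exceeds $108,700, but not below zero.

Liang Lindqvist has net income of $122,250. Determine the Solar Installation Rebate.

Solar Installation Rebate: income exceeds $108,700 by $13,550, which is 19 full-or-partial $750 increments; reduction = 19 × $18 = $342, leaving $27.

$27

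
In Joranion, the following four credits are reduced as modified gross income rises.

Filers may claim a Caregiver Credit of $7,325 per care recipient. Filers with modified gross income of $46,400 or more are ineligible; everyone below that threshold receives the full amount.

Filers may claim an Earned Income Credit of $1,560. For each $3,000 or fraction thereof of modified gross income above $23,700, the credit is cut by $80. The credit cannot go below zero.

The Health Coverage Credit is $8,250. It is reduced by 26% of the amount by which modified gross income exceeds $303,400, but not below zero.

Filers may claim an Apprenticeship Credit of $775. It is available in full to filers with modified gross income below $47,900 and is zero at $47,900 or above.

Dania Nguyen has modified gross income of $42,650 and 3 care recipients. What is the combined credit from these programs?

Caregiver Credit: base = 3 × $7,325 = $21,975. $42,650 is below the $46,400 cutoff, so the full $21,975 applies.
Earned Income Credit: income exceeds $23,700 by $18,950, which is 7 full-or-partial $3,000 increments; reduction = 7 × $80 = $560, leaving $1,000.
Health Coverage Credit: $42,650 is at or below the $303,400 threshold, so the full $8,250 applies.
Apprenticeship Credit: $42,650 is below the $47,900 cutoff, so the full $775 applies.
Total: $21,975 + $1,000 + $8,250 + $775 = $32,000.

$32,000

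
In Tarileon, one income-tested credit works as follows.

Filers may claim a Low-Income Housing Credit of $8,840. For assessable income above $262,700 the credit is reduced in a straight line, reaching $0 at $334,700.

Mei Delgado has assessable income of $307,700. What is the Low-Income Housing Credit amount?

$3,315

Low-Income Housing Credit: $307,700 is $45,000 into a $72,000 phase-out range, leaving 27,000/72,000 of the credit: $8,840 × 27,000/72,000 = $3,315.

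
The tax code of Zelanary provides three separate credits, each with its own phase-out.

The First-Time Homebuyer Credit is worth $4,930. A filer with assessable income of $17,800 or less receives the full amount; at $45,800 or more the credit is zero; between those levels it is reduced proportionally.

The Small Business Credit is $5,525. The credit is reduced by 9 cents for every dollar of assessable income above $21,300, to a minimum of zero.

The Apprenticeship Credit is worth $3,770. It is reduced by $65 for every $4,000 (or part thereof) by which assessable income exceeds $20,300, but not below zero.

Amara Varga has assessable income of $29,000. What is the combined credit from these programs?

$11,365

First-Time Homebuyer Credit: $29,000 is $11,200 into a $28,000 phase-out range, leaving 16,800/28,000 of the credit: $4,930 × 16,800/28,000 = $2,958.
Small Business Credit: 9% of the $7,700 excess over $21,300 is $693; credit = $5,525 − $693 = $4,832.
Apprenticeship Credit: income exceeds $20,300 by $8,700, which is 3 full-or-partial $4,000 increments; reduction = 3 × $65 = $195, leaving $3,575.
Total: $2,958 + $4,832 + $3,575 = $11,365.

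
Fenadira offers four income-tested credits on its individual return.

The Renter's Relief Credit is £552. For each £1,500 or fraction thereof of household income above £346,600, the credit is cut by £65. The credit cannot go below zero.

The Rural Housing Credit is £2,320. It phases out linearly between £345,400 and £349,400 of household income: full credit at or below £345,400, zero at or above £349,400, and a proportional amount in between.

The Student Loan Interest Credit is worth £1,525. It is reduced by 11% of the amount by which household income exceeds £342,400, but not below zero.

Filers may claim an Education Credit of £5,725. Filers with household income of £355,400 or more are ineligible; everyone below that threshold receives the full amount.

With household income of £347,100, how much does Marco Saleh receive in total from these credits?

Renter's Relief Credit: income exceeds £346,600 by £500, which is 1 full-or-partial £1,500 increment; reduction = 1 × £65 = £65, leaving £487.
Rural Housing Credit: £347,100 is £1,700 into a £4,000 phase-out range, leaving 2,300/4,000 of the credit: £2,320 × 2,300/4,000 = £1,334.
Student Loan Interest Credit: 11% of the £4,700 excess over £342,400 is £517; credit = £1,525 − £517 = £1,008.
Education Credit: £347,100 is below the £355,400 cutoff, so the full £5,725 applies.
Total: £487 + £1,334 + £1,008 + £5,725 = £8,554.

£8,554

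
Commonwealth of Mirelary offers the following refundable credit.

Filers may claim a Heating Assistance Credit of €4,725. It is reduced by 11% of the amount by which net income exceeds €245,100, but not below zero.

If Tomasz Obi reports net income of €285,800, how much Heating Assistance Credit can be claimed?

€248

Heating Assistance Credit: 11% of the €40,700 excess over €245,100 is €4,477; credit = €4,725 − €4,477 = €248.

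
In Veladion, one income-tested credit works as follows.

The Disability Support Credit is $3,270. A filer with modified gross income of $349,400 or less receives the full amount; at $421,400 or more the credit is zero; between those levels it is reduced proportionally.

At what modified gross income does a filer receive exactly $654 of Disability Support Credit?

$654 is 654/3,270 of the full $3,270, so 2,616/3,270 of the $72,000 range has been used: income = $349,400 + $72,000 × 2,616/3,270 = $407,000.

$407,000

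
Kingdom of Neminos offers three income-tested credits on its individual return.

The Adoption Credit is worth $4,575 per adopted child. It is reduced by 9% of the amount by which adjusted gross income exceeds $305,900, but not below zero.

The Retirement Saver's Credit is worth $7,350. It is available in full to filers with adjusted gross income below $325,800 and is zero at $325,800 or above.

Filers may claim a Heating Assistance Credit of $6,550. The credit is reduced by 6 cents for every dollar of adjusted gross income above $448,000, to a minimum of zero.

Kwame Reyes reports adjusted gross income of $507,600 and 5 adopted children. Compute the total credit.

$7,696

Adoption Credit: base = 5 × $4,575 = $22,875. 9% of the $201,700 excess over $305,900 is $18,153; credit = $22,875 − $18,153 = $4,722.
Retirement Saver's Credit: $507,600 meets or exceeds the $325,800 cutoff, so the credit is $0.
Heating Assistance Credit: 6% of the $59,600 excess over $448,000 is $3,576; credit = $6,550 − $3,576 = $2,974.
Total: $4,722 + $0 + $2,974 = $7,696.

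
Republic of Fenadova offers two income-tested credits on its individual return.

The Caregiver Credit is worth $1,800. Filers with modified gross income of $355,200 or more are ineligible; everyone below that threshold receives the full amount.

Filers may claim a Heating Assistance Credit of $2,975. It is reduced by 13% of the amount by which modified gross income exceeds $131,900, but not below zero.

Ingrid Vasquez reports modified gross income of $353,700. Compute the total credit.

$1,800

Caregiver Credit: $353,700 is below the $355,200 cutoff, so the full $1,800 applies.
Heating Assistance Credit: 13% of the $221,800 excess over $131,900 is $28,834 ≥ base, so the credit is $0.
Total: $1,800 + $0 = $1,800.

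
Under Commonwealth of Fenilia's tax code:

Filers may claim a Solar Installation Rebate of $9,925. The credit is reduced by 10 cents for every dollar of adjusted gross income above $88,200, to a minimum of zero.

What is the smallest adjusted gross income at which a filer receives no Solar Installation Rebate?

The credit falls by 10% of each dollar above $88,200, so it reaches zero when the excess is $9,925 / 10% = $99,250: income = $88,200 + $99,250 = $187,450.

$187,450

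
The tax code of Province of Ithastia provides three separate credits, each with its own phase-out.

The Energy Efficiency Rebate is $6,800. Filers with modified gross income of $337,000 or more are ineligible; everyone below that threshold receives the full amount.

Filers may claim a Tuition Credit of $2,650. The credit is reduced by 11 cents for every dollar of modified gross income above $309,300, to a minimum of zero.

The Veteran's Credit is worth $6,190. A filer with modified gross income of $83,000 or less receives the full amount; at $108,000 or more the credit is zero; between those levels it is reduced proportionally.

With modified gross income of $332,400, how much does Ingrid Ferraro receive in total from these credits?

$6,909

Energy Efficiency Rebate: $332,400 is below the $337,000 cutoff, so the full $6,800 applies.
Tuition Credit: 11% of the $23,100 excess over $309,300 is $2,541; credit = $2,650 − $2,541 = $109.
Veteran's Credit: $332,400 is at or above $108,000, so the credit is $0.
Total: $6,800 + $109 + $0 = $6,909.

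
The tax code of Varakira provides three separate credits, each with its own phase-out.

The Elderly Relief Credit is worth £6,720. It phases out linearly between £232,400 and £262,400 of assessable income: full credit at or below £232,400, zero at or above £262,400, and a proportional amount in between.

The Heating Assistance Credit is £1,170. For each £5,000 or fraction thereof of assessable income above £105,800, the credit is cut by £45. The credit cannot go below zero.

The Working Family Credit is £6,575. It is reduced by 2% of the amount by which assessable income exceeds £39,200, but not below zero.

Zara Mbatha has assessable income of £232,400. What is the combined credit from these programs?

£9,431

Elderly Relief Credit: £232,400 is at or below the £232,400 threshold, so the full £6,720 applies.
Heating Assistance Credit: income exceeds £105,800 by £126,600 → 26 increments × £45 = £1,170 ≥ base, so the credit is £0.
Working Family Credit: 2% of the £193,200 excess over £39,200 is £3,864; credit = £6,575 − £3,864 = £2,711.
Total: £6,720 + £0 + £2,711 = £9,431.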